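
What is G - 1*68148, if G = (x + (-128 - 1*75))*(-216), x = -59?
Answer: -11556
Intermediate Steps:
G = 56592 (G = (-59 + (-128 - 1*75))*(-216) = (-59 + (-128 - 75))*(-216) = (-59 - 203)*(-216) = -262*(-216) = 56592)
G - 1*68148 = 56592 - 1*68148 = 56592 - 68148 = -11556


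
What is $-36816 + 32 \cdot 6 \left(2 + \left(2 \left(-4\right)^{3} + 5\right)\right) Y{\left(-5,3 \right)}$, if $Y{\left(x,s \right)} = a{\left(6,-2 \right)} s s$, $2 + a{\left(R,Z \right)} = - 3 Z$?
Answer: $-873168$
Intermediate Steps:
$a{\left(R,Z \right)} = -2 - 3 Z$
$Y{\left(x,s \right)} = 4 s^{2}$ ($Y{\left(x,s \right)} = \left(-2 - -6\right) s s = \left(-2 + 6\right) s s = 4 s s = 4 s^{2}$)
$-36816 + 32 \cdot 6 \left(2 + \left(2 \left(-4\right)^{3} + 5\right)\right) Y{\left(-5,3 \right)} = -36816 + 32 \cdot 6 \left(2 + \left(2 \left(-4\right)^{3} + 5\right)\right) 4 \cdot 3^{2} = -36816 + 32 \cdot 6 \left(2 + \left(2 \left(-64\right) + 5\right)\right) 4 \cdot 9 = -36816 + 32 \cdot 6 \left(2 + \left(-128 + 5\right)\right) 36 = -36816 + 32 \cdot 6 \left(2 - 123\right) 36 = -36816 + 32 \cdot 6 \left(-121\right) 36 = -36816 + 32 \left(-726\right) 36 = -36816 - 836352 = -873168$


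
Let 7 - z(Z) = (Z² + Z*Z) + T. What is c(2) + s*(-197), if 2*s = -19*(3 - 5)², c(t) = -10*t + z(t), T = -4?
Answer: 7469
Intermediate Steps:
z(Z) = 11 - 2*Z² (z(Z) = 7 - ((Z² + Z*Z) - 4) = 7 - ((Z² + Z²) - 4) = 7 - (2*Z² - 4) = 7 - (-4 + 2*Z²) = 7 + (4 - 2*Z²) = 11 - 2*Z²)
c(t) = 11 - 10*t - 2*t² (c(t) = -10*t + (11 - 2*t²) = 11 - 10*t - 2*t²)
s = -38 (s = (-19*(3 - 5)²)/2 = (-19*(-2)²)/2 = (-19*4)/2 = (½)*(-76) = -38)
c(2) + s*(-197) = (11 - 10*2 - 2*2²) - 38*(-197) = (11 - 20 - 2*4) + 7486 = (11 - 20 - 8) + 7486 = -17 + 7486 = 7469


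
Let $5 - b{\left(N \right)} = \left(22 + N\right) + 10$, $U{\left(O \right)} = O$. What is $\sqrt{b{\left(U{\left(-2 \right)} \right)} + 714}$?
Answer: $\sqrt{689} \approx 26.249$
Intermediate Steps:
$b{\left(N \right)} = -27 - N$ ($b{\left(N \right)} = 5 - \left(\left(22 + N\right) + 10\right) = 5 - \left(32 + N\right) = -27 - N$)
$\sqrt{b{\left(U{\left(-2 \right)} \right)} + 714} = \sqrt{\left(-27 - -2\right) + 714} = \sqrt{\left(-27 + 2\right) + 714} = \sqrt{-25 + 714} = \sqrt{689}$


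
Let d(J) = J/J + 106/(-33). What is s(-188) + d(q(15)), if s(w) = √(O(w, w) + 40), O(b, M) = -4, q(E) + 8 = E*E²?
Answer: 125/33 ≈ 3.7879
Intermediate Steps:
q(E) = -8 + E³ (q(E) = -8 + E*E² = -8 + E³)
d(J) = -73/33 (d(J) = 1 + 106*(-1/33) = 1 - 106/33 = -73/33)
s(w) = 6 (s(w) = √(-4 + 40) = √36 = 6)
s(-188) + d(q(15)) = 6 - 73/33 = 125/33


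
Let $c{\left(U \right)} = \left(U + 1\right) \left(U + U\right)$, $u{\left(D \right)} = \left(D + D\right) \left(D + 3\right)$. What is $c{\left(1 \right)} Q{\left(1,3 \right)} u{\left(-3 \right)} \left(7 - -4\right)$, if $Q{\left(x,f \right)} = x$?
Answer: $0$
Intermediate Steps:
$u{\left(D \right)} = 2 D \left(3 + D\right)$
$c{\left(U \right)} = 2 U \left(1 + U\right)$ ($c{\left(U \right)} = \left(1 + U\right) 2 U = 2 U \left(1 + U\right)$)
$c{\left(1 \right)} Q{\left(1,3 \right)} u{\left(-3 \right)} \left(7 - -4\right) = 2 \cdot 1 \left(1 + 1\right) 1 \cdot 2 \left(-3\right) \left(3 - 3\right) \left(7 - -4\right) = 2 \cdot 1 \cdot 2 \cdot 1 \cdot 2 \left(-3\right) 0 \left(7 + 4\right) = 4 \cdot 1 \cdot 0 \cdot 11 = 4 \cdot 0 \cdot 11 = 0 \cdot 11 = 0$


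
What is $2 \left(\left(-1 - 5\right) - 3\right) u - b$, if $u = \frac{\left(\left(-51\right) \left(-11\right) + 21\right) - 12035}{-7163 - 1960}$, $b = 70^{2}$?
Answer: $- \frac{14969618}{3041} \approx -4922.6$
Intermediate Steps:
$b = 4900$
$u = \frac{11453}{9123}$ ($u = \frac{\left(561 + 21\right) - 12035}{-9123} = \left(582 - 12035\right) \left(- \frac{1}{9123}\right) = \left(-11453\right) \left(- \frac{1}{9123}\right) = \frac{11453}{9123} \approx 1.2554$)
$2 \left(\left(-1 - 5\right) - 3\right) u - b = 2 \left(\left(-1 - 5\right) - 3\right) \frac{11453}{9123} - 4900 = 2 \left(-6 - 3\right) \frac{11453}{9123} - 4900 = 2 \left(-9\right) \frac{11453}{9123} - 4900 = \left(-18\right) \frac{11453}{9123} - 4900 = - \frac{68718}{3041} - 4900 = - \frac{14969618}{3041}$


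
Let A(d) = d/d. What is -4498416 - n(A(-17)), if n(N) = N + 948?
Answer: -4499365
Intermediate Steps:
A(d) = 1
n(N) = 948 + N
-4498416 - n(A(-17)) = -4498416 - (948 + 1) = -4498416 - 1*949 = -4498416 - 949 = -4499365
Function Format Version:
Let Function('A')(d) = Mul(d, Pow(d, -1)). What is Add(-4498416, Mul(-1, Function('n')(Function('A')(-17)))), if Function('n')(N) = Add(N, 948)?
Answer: -4499365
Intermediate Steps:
Function('A')(d) = 1
Function('n')(N) = Add(948, N)
Add(-4498416, Mul(-1, Function('n')(Function('A')(-17)))) = Add(-4498416, Mul(-1, Add(948, 1))) = Add(-4498416, Mul(-1, 949)) = Add(-4498416, -949) = -4499365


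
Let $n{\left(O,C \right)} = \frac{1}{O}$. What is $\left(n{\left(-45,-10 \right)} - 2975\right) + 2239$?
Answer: $- \frac{33121}{45} \approx -736.02$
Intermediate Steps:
$\left(n{\left(-45,-10 \right)} - 2975\right) + 2239 = \left(\frac{1}{-45} - 2975\right) + 2239 = \left(- \frac{1}{45} - 2975\right) + 2239 = - \frac{133876}{45} + 2239 = - \frac{33121}{45}$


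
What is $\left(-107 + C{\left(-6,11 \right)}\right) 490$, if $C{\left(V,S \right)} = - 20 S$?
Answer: $-160230$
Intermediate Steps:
$\left(-107 + C{\left(-6,11 \right)}\right) 490 = \left(-107 - 220\right) 490 = \left(-327\right) 490 = -160230$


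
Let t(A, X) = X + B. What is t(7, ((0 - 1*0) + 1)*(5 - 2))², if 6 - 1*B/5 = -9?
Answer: 6084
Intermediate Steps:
B = 75 (B = 30 - 5*(-9) = 30 + 45 = 75)
t(A, X) = 75 + X (t(A, X) = X + 75 = 75 + X)
t(7, ((0 - 1*0) + 1)*(5 - 2))² = (75 + ((0 - 1*0) + 1)*(5 - 2))² = (75 + ((0 + 0) + 1)*3)² = (75 + (0 + 1)*3)² = (75 + 1*3)² = (75 + 3)² = 78² = 6084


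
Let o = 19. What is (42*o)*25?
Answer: 19950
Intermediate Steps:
(42*o)*25 = (42*19)*25 = 798*25 = 19950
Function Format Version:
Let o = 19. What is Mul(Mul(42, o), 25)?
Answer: 19950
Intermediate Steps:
Mul(Mul(42, o), 25) = Mul(Mul(42, 19), 25) = Mul(798, 25) = 19950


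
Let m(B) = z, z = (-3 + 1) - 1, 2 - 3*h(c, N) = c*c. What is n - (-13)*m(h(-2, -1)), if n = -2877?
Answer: -2916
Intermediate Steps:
h(c, N) = ⅔ - c²/3 (h(c, N) = ⅔ - c*c/3 = ⅔ - c²/3)
z = -3 (z = -2 - 1 = -3)
m(B) = -3
n - (-13)*m(h(-2, -1)) = -2877 - (-13)*(-3) = -2877 - 1*39 = -2877 - 39 = -2916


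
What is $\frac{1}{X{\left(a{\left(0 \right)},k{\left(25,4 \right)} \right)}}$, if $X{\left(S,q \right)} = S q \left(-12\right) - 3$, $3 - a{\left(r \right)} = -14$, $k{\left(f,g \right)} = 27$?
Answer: $- \frac{1}{5511} \approx -0.00018146$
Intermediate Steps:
$a{\left(r \right)} = 17$ ($a{\left(r \right)} = 3 - -14 = 3 + 14 = 17$)
$X{\left(S,q \right)} = -3 - 12 S q$ ($X{\left(S,q \right)} = - 12 S q - 3 = -3 - 12 S q$)
$\frac{1}{X{\left(a{\left(0 \right)},k{\left(25,4 \right)} \right)}} = \frac{1}{-3 - 204 \cdot 27} = \frac{1}{-3 - 5508} = \frac{1}{-5511} = - \frac{1}{5511}$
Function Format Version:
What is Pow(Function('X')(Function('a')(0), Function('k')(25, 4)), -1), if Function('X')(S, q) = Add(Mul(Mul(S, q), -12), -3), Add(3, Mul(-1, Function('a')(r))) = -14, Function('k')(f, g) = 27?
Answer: Rational(-1, 5511) ≈ -0.00018146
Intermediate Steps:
Function('a')(r) = 17 (Function('a')(r) = Add(3, Mul(-1, -14)) = Add(3, 14) = 17)
Function('X')(S, q) = Add(-3, Mul(-12, S, q)) (Function('X')(S, q) = Add(Mul(-12, S, q), -3) = Add(-3, Mul(-12, S, q)))
Pow(Function('X')(Function('a')(0), Function('k')(25, 4)), -1) = Pow(Add(-3, Mul(-12, 17, 27)), -1) = Pow(Add(-3, -5508), -1) = Pow(-5511, -1) = Rational(-1, 5511)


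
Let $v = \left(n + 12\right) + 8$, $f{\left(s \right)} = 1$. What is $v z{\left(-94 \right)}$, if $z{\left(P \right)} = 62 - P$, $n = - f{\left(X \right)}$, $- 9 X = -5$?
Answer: $2964$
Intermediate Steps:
$X = \frac{5}{9}$ ($X = \left(- \frac{1}{9}\right) \left(-5\right) = \frac{5}{9} \approx 0.55556$)
$n = -1$ ($n = \left(-1\right) 1 = -1$)
$v = 19$ ($v = \left(-1 + 12\right) + 8 = 11 + 8 = 19$)
$v z{\left(-94 \right)} = 19 \left(62 - -94\right) = 19 \left(62 + 94\right) = 19 \cdot 156 = 2964$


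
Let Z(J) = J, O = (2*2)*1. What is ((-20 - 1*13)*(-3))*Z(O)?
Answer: 396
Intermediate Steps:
O = 4 (O = 4*1 = 4)
((-20 - 1*13)*(-3))*Z(O) = ((-20 - 1*13)*(-3))*4 = ((-20 - 13)*(-3))*4 = -33*(-3)*4 = 99*4 = 396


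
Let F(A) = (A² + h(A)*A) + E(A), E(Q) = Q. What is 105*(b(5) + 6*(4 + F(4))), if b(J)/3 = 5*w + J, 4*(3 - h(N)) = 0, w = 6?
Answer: 33705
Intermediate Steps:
h(N) = 3 (h(N) = 3 - ¼*0 = 3 + 0 = 3)
F(A) = A² + 4*A (F(A) = (A² + 3*A) + A = A² + 4*A)
b(J) = 90 + 3*J (b(J) = 3*(5*6 + J) = 3*(30 + J) = 90 + 3*J)
105*(b(5) + 6*(4 + F(4))) = 105*((90 + 3*5) + 6*(4 + 4*(4 + 4))) = 105*((90 + 15) + 6*(4 + 4*8)) = 105*(105 + 6*(4 + 32)) = 105*(105 + 6*36) = 105*(105 + 216) = 105*321 = 33705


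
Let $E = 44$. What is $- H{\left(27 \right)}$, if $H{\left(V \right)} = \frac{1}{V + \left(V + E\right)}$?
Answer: $- \frac{1}{98} \approx -0.010204$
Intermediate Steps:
$H{\left(V \right)} = \frac{1}{44 + 2 V}$ ($H{\left(V \right)} = \frac{1}{V + \left(V + 44\right)} = \frac{1}{V + \left(44 + V\right)} = \frac{1}{44 + 2 V}$)
$- H{\left(27 \right)} = - \frac{1}{2 \left(22 + 27\right)} = - \frac{1}{2 \cdot 49} = \left(-1\right) \frac{1}{98} = - \frac{1}{98}$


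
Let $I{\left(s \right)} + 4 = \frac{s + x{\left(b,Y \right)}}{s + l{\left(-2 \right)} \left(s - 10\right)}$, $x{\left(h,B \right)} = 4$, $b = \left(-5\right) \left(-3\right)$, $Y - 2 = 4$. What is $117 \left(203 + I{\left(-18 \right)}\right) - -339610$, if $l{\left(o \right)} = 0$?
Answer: $362984$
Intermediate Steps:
$Y = 6$ ($Y = 2 + 4 = 6$)
$b = 15$
$I{\left(s \right)} = -4 + \frac{4 + s}{s}$ ($I{\left(s \right)} = -4 + \frac{s + 4}{s + 0 \left(s - 10\right)} = -4 + \frac{4 + s}{s + 0 \left(-10 + s\right)} = -4 + \frac{4 + s}{s + 0} = -4 + \frac{4 + s}{s}$)
$117 \left(203 + I{\left(-18 \right)}\right) - -339610 = 117 \left(203 - \left(3 - \frac{4}{-18}\right)\right) - -339610 = 117 \left(203 + \left(-3 + 4 \left(- \frac{1}{18}\right)\right)\right) + 339610 = 117 \left(203 - \frac{29}{9}\right) + 339610 = 117 \cdot \frac{1798}{9} + 339610 = 23374 + 339610 = 362984$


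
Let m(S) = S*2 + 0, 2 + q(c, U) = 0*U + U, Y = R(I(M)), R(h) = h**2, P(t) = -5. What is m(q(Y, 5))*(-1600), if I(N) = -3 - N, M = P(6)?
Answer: -9600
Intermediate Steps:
M = -5
Y = 4 (Y = (-3 - 1*(-5))**2 = (-3 + 5)**2 = 2**2 = 4)
q(c, U) = -2 + U (q(c, U) = -2 + (0*U + U) = -2 + (0 + U) = -2 + U)
m(S) = 2*S (m(S) = 2*S + 0 = 2*S)
m(q(Y, 5))*(-1600) = (2*(-2 + 5))*(-1600) = (2*3)*(-1600) = 6*(-1600) = -9600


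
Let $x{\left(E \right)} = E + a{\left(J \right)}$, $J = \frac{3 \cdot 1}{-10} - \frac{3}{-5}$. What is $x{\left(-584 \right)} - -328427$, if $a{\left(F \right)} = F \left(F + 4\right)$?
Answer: $\frac{32784429}{100} \approx 3.2784 \cdot 10^{5}$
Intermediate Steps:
$J = \frac{3}{10}$ ($J = 3 \left(- \frac{1}{10}\right) - - \frac{3}{5} = - \frac{3}{10} + \frac{3}{5} = \frac{3}{10} \approx 0.3$)
$a{\left(F \right)} = F \left(4 + F\right)$
$x{\left(E \right)} = \frac{129}{100} + E$ ($x{\left(E \right)} = E + \frac{3 \left(4 + \frac{3}{10}\right)}{10} = E + \frac{3}{10} \cdot \frac{43}{10} = E + \frac{129}{100} = \frac{129}{100} + E$)
$x{\left(-584 \right)} - -328427 = \left(\frac{129}{100} - 584\right) - -328427 = - \frac{58271}{100} + 328427 = \frac{32784429}{100}$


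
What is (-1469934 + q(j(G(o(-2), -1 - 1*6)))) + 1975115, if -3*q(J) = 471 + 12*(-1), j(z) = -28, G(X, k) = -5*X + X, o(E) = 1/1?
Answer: 505028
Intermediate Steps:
o(E) = 1
G(X, k) = -4*X
q(J) = -153 (q(J) = -(471 + 12*(-1))/3 = -(471 - 12)/3 = -⅓*459 = -153)
(-1469934 + q(j(G(o(-2), -1 - 1*6)))) + 1975115 = (-1469934 - 153) + 1975115 = -1470087 + 1975115 = 505028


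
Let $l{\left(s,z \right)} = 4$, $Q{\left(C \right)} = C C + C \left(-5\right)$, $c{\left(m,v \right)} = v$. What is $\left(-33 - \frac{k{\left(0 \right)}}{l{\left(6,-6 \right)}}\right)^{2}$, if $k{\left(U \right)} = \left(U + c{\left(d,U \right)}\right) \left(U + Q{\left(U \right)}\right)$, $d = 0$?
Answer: $1089$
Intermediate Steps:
$Q{\left(C \right)} = C^{2} - 5 C$
$k{\left(U \right)} = 2 U \left(U + U \left(-5 + U\right)\right)$ ($k{\left(U \right)} = \left(U + U\right) \left(U + U \left(-5 + U\right)\right) = 2 U \left(U + U \left(-5 + U\right)\right)$)
$\left(-33 - \frac{k{\left(0 \right)}}{l{\left(6,-6 \right)}}\right)^{2} = \left(-33 - \frac{2 \cdot 0^{2} \left(-4 + 0\right)}{4}\right)^{2} = \left(-33 - 2 \cdot 0 \left(-4\right) \frac{1}{4}\right)^{2} = \left(-33 - 0 \cdot \frac{1}{4}\right)^{2} = \left(-33 - 0\right)^{2} = \left(-33 + 0\right)^{2} = \left(-33\right)^{2} = 1089$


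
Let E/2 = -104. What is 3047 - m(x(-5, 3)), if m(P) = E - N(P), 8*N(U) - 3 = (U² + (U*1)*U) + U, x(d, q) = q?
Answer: 3258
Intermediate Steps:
E = -208 (E = 2*(-104) = -208)
N(U) = 3/8 + U²/4 + U/8 (N(U) = 3/8 + ((U² + (U*1)*U) + U)/8 = 3/8 + ((U² + U*U) + U)/8 = 3/8 + ((U² + U²) + U)/8 = 3/8 + (2*U² + U)/8 = 3/8 + (U + 2*U²)/8 = 3/8 + (U²/4 + U/8) = 3/8 + U²/4 + U/8)
m(P) = -1667/8 - P²/4 - P/8 (m(P) = -208 - (3/8 + P²/4 + P/8) = -208 + (-3/8 - P²/4 - P/8) = -1667/8 - P²/4 - P/8)
3047 - m(x(-5, 3)) = 3047 - (-1667/8 - ¼*3² - ⅛*3) = 3047 - (-1667/8 - ¼*9 - 3/8) = 3047 - (-1667/8 - 9/4 - 3/8) = 3047 - 1*(-211) = 3047 + 211 = 3258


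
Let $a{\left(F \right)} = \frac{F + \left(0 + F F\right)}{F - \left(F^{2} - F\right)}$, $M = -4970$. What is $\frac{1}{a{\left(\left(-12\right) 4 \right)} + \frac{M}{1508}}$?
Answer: $- \frac{9425}{39922} \approx -0.23609$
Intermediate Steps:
$a{\left(F \right)} = \frac{F + F^{2}}{- F^{2} + 2 F}$ ($a{\left(F \right)} = \frac{F + \left(0 + F^{2}\right)}{- F^{2} + 2 F} = \frac{F + F^{2}}{- F^{2} + 2 F}$)
$\frac{1}{a{\left(\left(-12\right) 4 \right)} + \frac{M}{1508}} = \frac{1}{\frac{-1 - \left(-12\right) 4}{-2 - 48} - \frac{4970}{1508}} = \frac{1}{\frac{-1 - -48}{-2 - 48} - \frac{2485}{754}} = \frac{1}{\frac{-1 + 48}{-50} - \frac{2485}{754}} = \frac{1}{\left(- \frac{1}{50}\right) 47 - \frac{2485}{754}} = \frac{1}{- \frac{47}{50} - \frac{2485}{754}} = \frac{1}{- \frac{39922}{9425}} = - \frac{9425}{39922}$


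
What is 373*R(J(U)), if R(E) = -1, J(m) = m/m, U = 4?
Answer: -373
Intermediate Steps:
J(m) = 1
373*R(J(U)) = 373*(-1) = -373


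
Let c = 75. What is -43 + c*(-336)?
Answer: -25243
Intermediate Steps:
-43 + c*(-336) = -43 + 75*(-336) = -43 - 25200 = -25243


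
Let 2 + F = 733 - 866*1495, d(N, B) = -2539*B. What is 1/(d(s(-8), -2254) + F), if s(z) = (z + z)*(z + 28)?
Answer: 1/4428967 ≈ 2.2579e-7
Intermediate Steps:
s(z) = 2*z*(28 + z) (s(z) = (2*z)*(28 + z) = 2*z*(28 + z))
F = -1293939 (F = -2 + (733 - 866*1495) = -2 + (733 - 1294670) = -2 - 1293937 = -1293939)
1/(d(s(-8), -2254) + F) = 1/(-2539*(-2254) - 1293939) = 1/(5722906 - 1293939) = 1/4428967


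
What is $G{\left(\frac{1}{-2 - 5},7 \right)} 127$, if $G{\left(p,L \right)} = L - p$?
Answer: $\frac{6350}{7} \approx 907.14$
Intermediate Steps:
$G{\left(\frac{1}{-2 - 5},7 \right)} 127 = \left(7 - \frac{1}{-2 - 5}\right) 127 = \left(7 - \frac{1}{-7}\right) 127 = \left(7 - - \frac{1}{7}\right) 127 = \left(7 + \frac{1}{7}\right) 127 = \frac{50}{7} \cdot 127 = \frac{6350}{7}$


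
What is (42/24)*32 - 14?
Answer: 42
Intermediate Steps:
(42/24)*32 - 14 = (42*(1/24))*32 - 14 = (7/4)*32 - 14 = 56 - 14 = 42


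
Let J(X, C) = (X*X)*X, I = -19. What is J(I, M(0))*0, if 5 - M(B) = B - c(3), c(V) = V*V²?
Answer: 0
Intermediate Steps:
c(V) = V³
M(B) = 32 - B (M(B) = 5 - (B - 1*3³) = 5 - (B - 1*27) = 5 - (B - 27) = 5 - (-27 + B) = 5 + (27 - B) = 32 - B)
J(X, C) = X³ (J(X, C) = X²*X = X³)
J(I, M(0))*0 = (-19)³*0 = -6859*0 = 0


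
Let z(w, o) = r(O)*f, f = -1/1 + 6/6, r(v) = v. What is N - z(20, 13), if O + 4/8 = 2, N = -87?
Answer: -87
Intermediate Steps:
O = 3/2 (O = -½ + 2 = 3/2 ≈ 1.5000)
f = 0 (f = -1*1 + 6*(⅙) = -1 + 1 = 0)
z(w, o) = 0 (z(w, o) = (3/2)*0 = 0)
N - z(20, 13) = -87 - 1*0 = -87 + 0 = -87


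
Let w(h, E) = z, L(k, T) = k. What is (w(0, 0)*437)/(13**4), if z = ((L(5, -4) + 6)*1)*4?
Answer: 19228/28561 ≈ 0.67323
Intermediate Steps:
z = 44 (z = ((5 + 6)*1)*4 = (11*1)*4 = 11*4 = 44)
w(h, E) = 44
(w(0, 0)*437)/(13**4) = (44*437)/(13**4) = 19228/28561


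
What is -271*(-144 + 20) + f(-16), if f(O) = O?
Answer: 33588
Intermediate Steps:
-271*(-144 + 20) + f(-16) = -271*(-144 + 20) - 16 = -271*(-124) - 16 = 33604 - 16 = 33588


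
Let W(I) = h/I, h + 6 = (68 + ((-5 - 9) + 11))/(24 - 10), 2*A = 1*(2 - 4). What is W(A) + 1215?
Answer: 17029/14 ≈ 1216.4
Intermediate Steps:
A = -1 (A = (1*(2 - 4))/2 = (1*(-2))/2 = (½)*(-2) = -1)
h = -19/14 (h = -6 + (68 + ((-5 - 9) + 11))/(24 - 10) = -6 + (68 + (-14 + 11))/14 = -6 + (68 - 3)*(1/14) = -6 + 65*(1/14) = -6 + 65/14 = -19/14 ≈ -1.3571)
W(I) = -19/(14*I)
W(A) + 1215 = -19/14/(-1) + 1215 = -19/14*(-1) + 1215 = 19/14 + 1215 = 17029/14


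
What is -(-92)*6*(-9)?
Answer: -4968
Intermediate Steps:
-(-92)*6*(-9) = -46*(-12)*(-9) = 552*(-9) = -4968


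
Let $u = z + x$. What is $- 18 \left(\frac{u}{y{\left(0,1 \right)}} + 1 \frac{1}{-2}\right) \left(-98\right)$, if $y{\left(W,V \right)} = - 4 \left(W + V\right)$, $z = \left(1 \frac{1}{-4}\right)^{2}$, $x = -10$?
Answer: $\frac{56007}{16} \approx 3500.4$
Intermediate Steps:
$z = \frac{1}{16}$ ($z = \left(1 \left(- \frac{1}{4}\right)\right)^{2} = \left(- \frac{1}{4}\right)^{2} = \frac{1}{16} \approx 0.0625$)
$y{\left(W,V \right)} = - 4 V - 4 W$ ($y{\left(W,V \right)} = - 4 \left(V + W\right) = - 4 V - 4 W$)
$u = - \frac{159}{16}$ ($u = \frac{1}{16} - 10 = - \frac{159}{16} \approx -9.9375$)
$- 18 \left(\frac{u}{y{\left(0,1 \right)}} + 1 \frac{1}{-2}\right) \left(-98\right) = - 18 \left(- \frac{159}{16 \left(\left(-4\right) 1 - 0\right)} + 1 \frac{1}{-2}\right) \left(-98\right) = - 18 \left(- \frac{159}{16 \left(-4 + 0\right)} + 1 \left(- \frac{1}{2}\right)\right) \left(-98\right) = - 18 \left(- \frac{159}{16 \left(-4\right)} - \frac{1}{2}\right) \left(-98\right) = - 18 \left(\left(- \frac{159}{16}\right) \left(- \frac{1}{4}\right) - \frac{1}{2}\right) \left(-98\right) = - 18 \left(\frac{159}{64} - \frac{1}{2}\right) \left(-98\right) = \left(-18\right) \frac{127}{64} \left(-98\right) = \left(- \frac{1143}{32}\right) \left(-98\right) = \frac{56007}{16}$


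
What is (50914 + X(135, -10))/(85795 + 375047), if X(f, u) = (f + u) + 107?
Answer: 25573/230421 ≈ 0.11098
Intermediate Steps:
X(f, u) = 107 + f + u
(50914 + X(135, -10))/(85795 + 375047) = (50914 + (107 + 135 - 10))/(85795 + 375047) = (50914 + 232)/460842 = 51146*(1/460842) = 25573/230421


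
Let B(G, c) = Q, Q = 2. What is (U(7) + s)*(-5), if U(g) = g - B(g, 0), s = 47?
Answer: -260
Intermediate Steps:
B(G, c) = 2
U(g) = -2 + g (U(g) = g - 1*2 = g - 2 = -2 + g)
(U(7) + s)*(-5) = ((-2 + 7) + 47)*(-5) = (5 + 47)*(-5) = 52*(-5) = -260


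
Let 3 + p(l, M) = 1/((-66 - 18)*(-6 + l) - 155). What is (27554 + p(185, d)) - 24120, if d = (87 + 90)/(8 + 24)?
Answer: 52120320/15191 ≈ 3431.0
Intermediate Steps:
d = 177/32 ≈ 5.5313
p(l, M) = -3 + 1/(349 - 84*l) (p(l, M) = -3 + 1/((-66 - 18)*(-6 + l) - 155) = -3 + 1/(-84*(-6 + l) - 155) = -3 + 1/((504 - 84*l) - 155) = -3 + 1/(349 - 84*l))
(27554 + p(185, d)) - 24120 = (27554 + 2*(523 - 126*185)/(-349 + 84*185)) - 24120 = (27554 + 2*(523 - 23310)/(-349 + 15540)) - 24120 = (27554 + 2*(-22787)/15191) - 24120 = (27554 + 2*(1/15191)*(-22787)) - 24120 = (27554 - 45574/15191) - 24120 = 418527240/15191 - 24120 = 52120320/15191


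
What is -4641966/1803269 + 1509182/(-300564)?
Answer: -3890991479/512285202 ≈ -7.5954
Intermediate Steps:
-4641966/1803269 + 1509182/(-300564) = -4641966*1/1803269 + 1509182*(-1/300564) = -4641966/1803269 - 754591/150282 = -3890991479/512285202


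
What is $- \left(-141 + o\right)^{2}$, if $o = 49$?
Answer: $-8464$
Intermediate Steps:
$- \left(-141 + o\right)^{2} = - \left(-141 + 49\right)^{2} = - \left(-92\right)^{2} = \left(-1\right) 8464 = -8464$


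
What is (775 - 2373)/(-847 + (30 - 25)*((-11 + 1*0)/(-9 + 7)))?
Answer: 3196/1639 ≈ 1.9500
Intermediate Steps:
(775 - 2373)/(-847 + (30 - 25)*((-11 + 1*0)/(-9 + 7))) = -1598/(-847 + 5*((-11 + 0)/(-2))) = -1598/(-847 + 5*(-11*(-½))) = -1598/(-847 + 5*(11/2)) = -1598/(-847 + 55/2) = -1598/(-1639/2) = -1598*(-2/1639) = 3196/1639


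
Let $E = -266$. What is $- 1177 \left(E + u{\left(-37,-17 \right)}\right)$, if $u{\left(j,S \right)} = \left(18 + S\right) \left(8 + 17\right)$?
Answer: $283657$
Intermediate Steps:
$u{\left(j,S \right)} = 450 + 25 S$ ($u{\left(j,S \right)} = \left(18 + S\right) 25 = 450 + 25 S$)
$- 1177 \left(E + u{\left(-37,-17 \right)}\right) = - 1177 \left(-266 + \left(450 + 25 \left(-17\right)\right)\right) = - 1177 \left(-266 + \left(450 - 425\right)\right) = - 1177 \left(-266 + 25\right) = \left(-1177\right) \left(-241\right) = 283657$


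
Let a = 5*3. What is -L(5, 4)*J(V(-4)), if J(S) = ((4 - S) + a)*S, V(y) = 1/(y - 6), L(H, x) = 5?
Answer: 191/20 ≈ 9.5500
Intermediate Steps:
a = 15
V(y) = 1/(-6 + y)
J(S) = S*(19 - S) (J(S) = ((4 - S) + 15)*S = (19 - S)*S = S*(19 - S))
-L(5, 4)*J(V(-4)) = -5*(19 - 1/(-6 - 4))/(-6 - 4) = -5*(19 - 1/(-10))/(-10) = -5*(-(19 - 1*(-⅒))/10) = -5*(-(19 + ⅒)/10) = -5*(-⅒*191/10) = -5*(-191)/100 = -1*(-191/20) = 191/20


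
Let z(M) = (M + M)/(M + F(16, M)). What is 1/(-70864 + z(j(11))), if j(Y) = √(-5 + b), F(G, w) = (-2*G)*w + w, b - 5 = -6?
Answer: -15/1062961 ≈ -1.4112e-5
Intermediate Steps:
b = -1 (b = 5 - 6 = -1)
F(G, w) = w - 2*G*w (F(G, w) = -2*G*w + w = w - 2*G*w)
j(Y) = I*√6 (j(Y) = √(-5 - 1) = √(-6) = I*√6)
z(M) = -1/15 (z(M) = (M + M)/(M + M*(1 - 2*16)) = (2*M)/(M + M*(1 - 32)) = (2*M)/(M + M*(-31)) = (2*M)/(M - 31*M) = (2*M)/((-30*M)) = (2*M)*(-1/(30*M)) = -1/15)
1/(-70864 + z(j(11))) = 1/(-70864 - 1/15) = 1/(-1062961/15) = -15/1062961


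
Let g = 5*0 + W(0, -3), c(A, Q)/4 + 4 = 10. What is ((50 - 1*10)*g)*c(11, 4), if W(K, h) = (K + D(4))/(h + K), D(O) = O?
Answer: -1280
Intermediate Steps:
c(A, Q) = 24 (c(A, Q) = -16 + 4*10 = -16 + 40 = 24)
W(K, h) = (4 + K)/(K + h) (W(K, h) = (K + 4)/(h + K) = (4 + K)/(K + h))
g = -4/3 (g = 5*0 + (4 + 0)/(0 - 3) = 0 + 4/(-3) = 0 - 1/3*4 = 0 - 4/3 = -4/3 ≈ -1.3333)
((50 - 1*10)*g)*c(11, 4) = ((50 - 1*10)*(-4/3))*24 = ((50 - 10)*(-4/3))*24 = (40*(-4/3))*24 = -160/3*24 = -1280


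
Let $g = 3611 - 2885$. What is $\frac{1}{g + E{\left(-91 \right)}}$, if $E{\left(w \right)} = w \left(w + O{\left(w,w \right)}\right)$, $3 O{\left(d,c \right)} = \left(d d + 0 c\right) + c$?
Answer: $- \frac{1}{239423} \approx -4.1767 \cdot 10^{-6}$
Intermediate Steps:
$g = 726$
$O{\left(d,c \right)} = \frac{c}{3} + \frac{d^{2}}{3}$ ($O{\left(d,c \right)} = \frac{\left(d d + 0 c\right) + c}{3} = \frac{\left(d^{2} + 0\right) + c}{3} = \frac{d^{2} + c}{3} = \frac{c + d^{2}}{3} = \frac{c}{3} + \frac{d^{2}}{3}$)
$E{\left(w \right)} = w \left(\frac{w^{2}}{3} + \frac{4 w}{3}\right)$ ($E{\left(w \right)} = w \left(w + \left(\frac{w}{3} + \frac{w^{2}}{3}\right)\right) = w \left(\frac{w^{2}}{3} + \frac{4 w}{3}\right)$)
$\frac{1}{g + E{\left(-91 \right)}} = \frac{1}{726 + \frac{\left(-91\right)^{2} \left(4 - 91\right)}{3}} = \frac{1}{726 + \frac{1}{3} \cdot 8281 \left(-87\right)} = \frac{1}{726 - 240149} = \frac{1}{-239423} = - \frac{1}{239423}$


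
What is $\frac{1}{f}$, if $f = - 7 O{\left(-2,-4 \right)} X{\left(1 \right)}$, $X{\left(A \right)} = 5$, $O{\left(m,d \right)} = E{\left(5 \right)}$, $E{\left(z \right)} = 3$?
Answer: $- \frac{1}{105} \approx -0.0095238$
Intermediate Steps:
$O{\left(m,d \right)} = 3$
$f = -105$ ($f = \left(-7\right) 3 \cdot 5 = \left(-21\right) 5 = -105$)
$\frac{1}{f} = \frac{1}{-105} = - \frac{1}{105}$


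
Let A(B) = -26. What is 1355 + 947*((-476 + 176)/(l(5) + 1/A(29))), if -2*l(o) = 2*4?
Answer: 501925/7 ≈ 71704.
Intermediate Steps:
l(o) = -4
1355 + 947*((-476 + 176)/(l(5) + 1/A(29))) = 1355 + 947*((-476 + 176)/(-4 + 1/(-26))) = 1355 + 947*(-300/(-4 - 1/26)) = 1355 + 947*(-300/(-105/26)) = 1355 + 947*(-300*(-26/105)) = 1355 + 947*(520/7) = 1355 + 492440/7 = 501925/7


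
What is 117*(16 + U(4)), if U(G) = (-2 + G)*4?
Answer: 2808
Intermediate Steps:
U(G) = -8 + 4*G
117*(16 + U(4)) = 117*(16 + (-8 + 4*4)) = 117*(16 + (-8 + 16)) = 117*(16 + 8) = 117*24 = 2808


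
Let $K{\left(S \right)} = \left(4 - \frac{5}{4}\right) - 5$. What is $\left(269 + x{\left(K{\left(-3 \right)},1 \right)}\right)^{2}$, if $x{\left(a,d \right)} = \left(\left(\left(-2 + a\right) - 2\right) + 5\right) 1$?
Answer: $\frac{1147041}{16} \approx 71690.0$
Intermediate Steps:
$K{\left(S \right)} = - \frac{9}{4}$ ($K{\left(S \right)} = \left(4 - \frac{5}{4}\right) - 5 = \frac{11}{4} - 5 = - \frac{9}{4}$)
$x{\left(a,d \right)} = 1 + a$ ($x{\left(a,d \right)} = \left(\left(-4 + a\right) + 5\right) 1 = \left(1 + a\right) 1 = 1 + a$)
$\left(269 + x{\left(K{\left(-3 \right)},1 \right)}\right)^{2} = \left(269 + \left(1 - \frac{9}{4}\right)\right)^{2} = \left(269 - \frac{5}{4}\right)^{2} = \left(\frac{1071}{4}\right)^{2} = \frac{1147041}{16}$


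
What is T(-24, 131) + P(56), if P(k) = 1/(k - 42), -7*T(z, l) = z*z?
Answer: -1151/14 ≈ -82.214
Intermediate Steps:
T(z, l) = -z²/7 (T(z, l) = -z*z/7 = -z²/7)
P(k) = 1/(-42 + k)
T(-24, 131) + P(56) = -⅐*(-24)² + 1/(-42 + 56) = -⅐*576 + 1/14 = -576/7 + 1/14 = -1151/14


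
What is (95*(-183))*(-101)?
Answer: 1755885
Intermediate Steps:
(95*(-183))*(-101) = -17385*(-101) = 1755885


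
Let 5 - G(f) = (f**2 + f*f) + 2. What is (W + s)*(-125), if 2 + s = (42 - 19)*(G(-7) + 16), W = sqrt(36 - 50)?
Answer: 227375 - 125*I*sqrt(14) ≈ 2.2738e+5 - 467.71*I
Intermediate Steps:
G(f) = 3 - 2*f**2 (G(f) = 5 - ((f**2 + f*f) + 2) = 5 - ((f**2 + f**2) + 2) = 5 - (2*f**2 + 2) = 5 - (2 + 2*f**2) = 5 + (-2 - 2*f**2) = 3 - 2*f**2)
W = I*sqrt(14) (W = sqrt(-14) = I*sqrt(14) ≈ 3.7417*I)
s = -1819 (s = -2 + (42 - 19)*((3 - 2*(-7)**2) + 16) = -2 + 23*((3 - 2*49) + 16) = -2 + 23*((3 - 98) + 16) = -2 + 23*(-95 + 16) = -2 + 23*(-79) = -2 - 1817 = -1819)
(W + s)*(-125) = (I*sqrt(14) - 1819)*(-125) = (-1819 + I*sqrt(14))*(-125) = 227375 - 125*I*sqrt(14)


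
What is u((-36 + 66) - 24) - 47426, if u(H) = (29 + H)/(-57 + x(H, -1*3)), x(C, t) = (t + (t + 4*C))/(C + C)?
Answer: -5264356/111 ≈ -47427.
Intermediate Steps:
x(C, t) = (2*t + 4*C)/(2*C) (x(C, t) = (2*t + 4*C)/((2*C)) = (2*t + 4*C)*(1/(2*C)) = (2*t + 4*C)/(2*C))
u(H) = (29 + H)/(-55 - 3/H) (u(H) = (29 + H)/(-57 + (2 + (-1*3)/H)) = (29 + H)/(-57 + (2 - 3/H)) = (29 + H)/(-55 - 3/H))
u((-36 + 66) - 24) - 47426 = ((-36 + 66) - 24)*(29 + ((-36 + 66) - 24))/(-3 - 55*((-36 + 66) - 24)) - 47426 = (30 - 24)*(29 + (30 - 24))/(-3 - 55*(30 - 24)) - 47426 = 6*(29 + 6)/(-3 - 55*6) - 47426 = 6*35/(-3 - 330) - 47426 = 6*35/(-333) - 47426 = 6*(-1/333)*35 - 47426 = -70/111 - 47426 = -5264356/111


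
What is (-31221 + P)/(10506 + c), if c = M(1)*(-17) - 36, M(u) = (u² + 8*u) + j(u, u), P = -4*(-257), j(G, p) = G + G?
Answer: -30193/10283 ≈ -2.9362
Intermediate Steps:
j(G, p) = 2*G
P = 1028
M(u) = u² + 10*u (M(u) = (u² + 8*u) + 2*u = u² + 10*u)
c = -223 (c = (1*(10 + 1))*(-17) - 36 = (1*11)*(-17) - 36 = 11*(-17) - 36 = -187 - 36 = -223)
(-31221 + P)/(10506 + c) = (-31221 + 1028)/(10506 - 223) = -30193/10283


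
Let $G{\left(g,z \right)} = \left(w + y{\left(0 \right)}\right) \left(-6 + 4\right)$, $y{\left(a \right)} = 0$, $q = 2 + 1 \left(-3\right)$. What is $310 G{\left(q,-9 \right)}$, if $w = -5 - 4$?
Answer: $5580$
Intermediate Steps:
$q = -1$ ($q = 2 - 3 = -1$)
$w = -9$
$G{\left(g,z \right)} = 18$ ($G{\left(g,z \right)} = \left(-9 + 0\right) \left(-6 + 4\right) = \left(-9\right) \left(-2\right) = 18$)
$310 G{\left(q,-9 \right)} = 310 \cdot 18 = 5580$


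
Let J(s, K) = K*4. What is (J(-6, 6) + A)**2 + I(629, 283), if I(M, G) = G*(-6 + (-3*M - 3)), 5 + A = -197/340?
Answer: -61988035631/115600 ≈ -5.3623e+5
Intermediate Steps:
J(s, K) = 4*K
A = -1897/340 (A = -5 - 197/340 = -1897/340 ≈ -5.5794)
I(M, G) = G*(-9 - 3*M) (I(M, G) = G*(-6 + (-3 - 3*M)) = G*(-9 - 3*M))
(J(-6, 6) + A)**2 + I(629, 283) = (4*6 - 1897/340)**2 - 3*283*(3 + 629) = (24 - 1897/340)**2 - 3*283*632 = (6263/340)**2 - 536568 = 39225169/115600 - 536568 = -61988035631/115600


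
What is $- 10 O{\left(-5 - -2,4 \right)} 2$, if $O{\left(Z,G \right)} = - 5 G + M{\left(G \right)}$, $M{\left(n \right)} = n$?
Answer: $320$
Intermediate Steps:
$O{\left(Z,G \right)} = - 4 G$ ($O{\left(Z,G \right)} = - 5 G + G = - 4 G$)
$- 10 O{\left(-5 - -2,4 \right)} 2 = - 10 \left(\left(-4\right) 4\right) 2 = \left(-10\right) \left(-16\right) 2 = 160 \cdot 2 = 320$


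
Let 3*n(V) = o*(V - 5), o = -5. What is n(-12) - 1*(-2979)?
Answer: 9022/3 ≈ 3007.3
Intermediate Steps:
n(V) = 25/3 - 5*V/3 (n(V) = (-5*(V - 5))/3 = (-5*(-5 + V))/3 = (25 - 5*V)/3 = 25/3 - 5*V/3)
n(-12) - 1*(-2979) = (25/3 - 5/3*(-12)) - 1*(-2979) = (25/3 + 20) + 2979 = 85/3 + 2979 = 9022/3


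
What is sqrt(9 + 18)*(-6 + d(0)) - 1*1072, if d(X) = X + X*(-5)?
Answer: -1072 - 18*sqrt(3) ≈ -1103.2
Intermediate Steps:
d(X) = -4*X (d(X) = X - 5*X = -4*X)
sqrt(9 + 18)*(-6 + d(0)) - 1*1072 = sqrt(9 + 18)*(-6 - 4*0) - 1*1072 = sqrt(27)*(-6 + 0) - 1072 = (3*sqrt(3))*(-6) - 1072 = -18*sqrt(3) - 1072 = -1072 - 18*sqrt(3)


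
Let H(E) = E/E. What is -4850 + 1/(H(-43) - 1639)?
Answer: -7944301/1638 ≈ -4850.0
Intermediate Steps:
H(E) = 1
-4850 + 1/(H(-43) - 1639) = -4850 + 1/(1 - 1639) = -4850 + 1/(-1638) = -4850 - 1/1638 = -7944301/1638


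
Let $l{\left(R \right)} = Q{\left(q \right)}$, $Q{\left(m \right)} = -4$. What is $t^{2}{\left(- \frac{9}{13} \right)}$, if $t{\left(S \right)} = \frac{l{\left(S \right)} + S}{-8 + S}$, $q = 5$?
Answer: $\frac{3721}{12769} \approx 0.29141$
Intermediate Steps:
$l{\left(R \right)} = -4$
$t{\left(S \right)} = \frac{-4 + S}{-8 + S}$
$t^{2}{\left(- \frac{9}{13} \right)} = \left(\frac{-4 - \frac{9}{13}}{-8 - \frac{9}{13}}\right)^{2} = \left(\frac{1}{- \frac{113}{13}} \left(- \frac{61}{13}\right)\right)^{2} = \left(\left(- \frac{13}{113}\right) \left(- \frac{61}{13}\right)\right)^{2} = \left(\frac{61}{113}\right)^{2} = \frac{3721}{12769}$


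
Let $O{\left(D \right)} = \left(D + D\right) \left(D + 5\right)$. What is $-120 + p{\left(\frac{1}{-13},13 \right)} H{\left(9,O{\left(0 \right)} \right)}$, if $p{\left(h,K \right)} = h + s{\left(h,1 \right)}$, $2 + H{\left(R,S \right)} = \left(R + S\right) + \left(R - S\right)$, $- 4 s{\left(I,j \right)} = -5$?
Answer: $- \frac{1316}{13} \approx -101.23$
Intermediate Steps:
$O{\left(D \right)} = 2 D \left(5 + D\right)$
$s{\left(I,j \right)} = \frac{5}{4}$ ($s{\left(I,j \right)} = \left(- \frac{1}{4}\right) \left(-5\right) = \frac{5}{4}$)
$H{\left(R,S \right)} = -2 + 2 R$ ($H{\left(R,S \right)} = -2 + \left(\left(R + S\right) + \left(R - S\right)\right) = -2 + 2 R$)
$p{\left(h,K \right)} = \frac{5}{4} + h$ ($p{\left(h,K \right)} = h + \frac{5}{4} = \frac{5}{4} + h$)
$-120 + p{\left(\frac{1}{-13},13 \right)} H{\left(9,O{\left(0 \right)} \right)} = -120 + \left(\frac{5}{4} + \frac{1}{-13}\right) \left(-2 + 2 \cdot 9\right) = -120 + \left(\frac{5}{4} - \frac{1}{13}\right) \left(-2 + 18\right) = -120 + \frac{61}{52} \cdot 16 = -120 + \frac{244}{13} = - \frac{1316}{13}$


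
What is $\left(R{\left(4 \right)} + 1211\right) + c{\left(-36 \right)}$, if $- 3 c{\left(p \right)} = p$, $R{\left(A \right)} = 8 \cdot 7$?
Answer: $1279$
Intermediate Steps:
$R{\left(A \right)} = 56$
$c{\left(p \right)} = - \frac{p}{3}$
$\left(R{\left(4 \right)} + 1211\right) + c{\left(-36 \right)} = \left(56 + 1211\right) - -12 = 1267 + 12 = 1279$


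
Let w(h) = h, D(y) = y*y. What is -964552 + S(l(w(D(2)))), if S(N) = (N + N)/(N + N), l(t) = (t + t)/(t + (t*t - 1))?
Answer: -964551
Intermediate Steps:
D(y) = y²
l(t) = 2*t/(-1 + t + t²) (l(t) = (2*t)/(t + (t² - 1)) = (2*t)/(t + (-1 + t²)) = (2*t)/(-1 + t + t²) = 2*t/(-1 + t + t²))
S(N) = 1 (S(N) = (2*N)/((2*N)) = (2*N)*(1/(2*N)) = 1)
-964552 + S(l(w(D(2)))) = -964552 + 1 = -964551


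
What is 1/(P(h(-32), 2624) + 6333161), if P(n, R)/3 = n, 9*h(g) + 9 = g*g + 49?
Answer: 3/19000547 ≈ 1.5789e-7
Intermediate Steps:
h(g) = 40/9 + g**2/9 (h(g) = -1 + (g*g + 49)/9 = -1 + (g**2 + 49)/9 = -1 + (49 + g**2)/9 = -1 + (49/9 + g**2/9) = 40/9 + g**2/9)
P(n, R) = 3*n
1/(P(h(-32), 2624) + 6333161) = 1/(3*(40/9 + (1/9)*(-32)**2) + 6333161) = 1/(3*(40/9 + (1/9)*1024) + 6333161) = 1/(3*(40/9 + 1024/9) + 6333161) = 1/(3*(1064/9) + 6333161) = 1/(1064/3 + 6333161) = 1/(19000547/3) = 3/19000547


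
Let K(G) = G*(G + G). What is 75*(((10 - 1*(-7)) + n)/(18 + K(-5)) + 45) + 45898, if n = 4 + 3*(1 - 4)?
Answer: 837866/17 ≈ 49286.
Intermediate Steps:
n = -5 (n = 4 + 3*(-3) = 4 - 9 = -5)
K(G) = 2*G² (K(G) = G*(2*G) = 2*G²)
75*(((10 - 1*(-7)) + n)/(18 + K(-5)) + 45) + 45898 = 75*(((10 - 1*(-7)) - 5)/(18 + 2*(-5)²) + 45) + 45898 = 75*(((10 + 7) - 5)/(18 + 2*25) + 45) + 45898 = 75*((17 - 5)/(18 + 50) + 45) + 45898 = 75*(12/68 + 45) + 45898 = 75*(12*(1/68) + 45) + 45898 = 75*(3/17 + 45) + 45898 = 75*(768/17) + 45898 = 57600/17 + 45898 = 837866/17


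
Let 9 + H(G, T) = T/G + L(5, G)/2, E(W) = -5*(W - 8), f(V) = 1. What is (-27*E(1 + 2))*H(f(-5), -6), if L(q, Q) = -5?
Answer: 23625/2 ≈ 11813.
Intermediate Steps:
E(W) = 40 - 5*W (E(W) = -5*(-8 + W) = 40 - 5*W)
H(G, T) = -23/2 + T/G (H(G, T) = -9 + (T/G - 5/2) = -9 + (-5/2 + T/G) = -23/2 + T/G)
(-27*E(1 + 2))*H(f(-5), -6) = (-27*(40 - 5*(1 + 2)))*(-23/2 - 6/1) = (-27*(40 - 5*3))*(-23/2 - 6*1) = (-27*(40 - 15))*(-23/2 - 6) = -27*25*(-35/2) = -675*(-35/2) = 23625/2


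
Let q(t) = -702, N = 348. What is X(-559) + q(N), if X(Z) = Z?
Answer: -1261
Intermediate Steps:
X(-559) + q(N) = -559 - 702 = -1261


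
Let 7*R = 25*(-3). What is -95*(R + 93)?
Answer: -54720/7 ≈ -7817.1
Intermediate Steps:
R = -75/7 (R = (25*(-3))/7 = (⅐)*(-75) = -75/7 ≈ -10.714)
-95*(R + 93) = -95*(-75/7 + 93) = -95*576/7 = -54720/7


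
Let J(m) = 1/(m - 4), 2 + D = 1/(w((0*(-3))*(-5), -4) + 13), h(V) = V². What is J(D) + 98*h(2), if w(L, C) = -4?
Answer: 20767/53 ≈ 391.83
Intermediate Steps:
D = -17/9 (D = -2 + 1/(-4 + 13) = -2 + 1/9 = -2 + ⅑ = -17/9 ≈ -1.8889)
J(m) = 1/(-4 + m)
J(D) + 98*h(2) = 1/(-4 - 17/9) + 98*2² = 1/(-53/9) + 98*4 = -9/53 + 392 = 20767/53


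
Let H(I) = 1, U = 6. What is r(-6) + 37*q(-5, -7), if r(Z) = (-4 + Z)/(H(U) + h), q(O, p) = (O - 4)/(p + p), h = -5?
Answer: 184/7 ≈ 26.286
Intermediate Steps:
q(O, p) = (-4 + O)/(2*p) (q(O, p) = (-4 + O)/((2*p)) = (-4 + O)*(1/(2*p)) = (-4 + O)/(2*p))
r(Z) = 1 - Z/4 (r(Z) = (-4 + Z)/(1 - 5) = (-4 + Z)/(-4) = (-4 + Z)*(-1/4) = 1 - Z/4)
r(-6) + 37*q(-5, -7) = (1 - 1/4*(-6)) + 37*((1/2)*(-4 - 5)/(-7)) = (1 + 3/2) + 37*((1/2)*(-1/7)*(-9)) = 5/2 + 37*(9/14) = 5/2 + 333/14 = 184/7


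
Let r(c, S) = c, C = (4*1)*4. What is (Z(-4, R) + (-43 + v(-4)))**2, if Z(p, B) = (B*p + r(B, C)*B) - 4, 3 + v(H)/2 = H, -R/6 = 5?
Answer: 919681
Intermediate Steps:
R = -30 (R = -6*5 = -30)
v(H) = -6 + 2*H
C = 16 (C = 4*4 = 16)
Z(p, B) = -4 + B**2 + B*p (Z(p, B) = (B*p + B*B) - 4 = (B*p + B**2) - 4 = (B**2 + B*p) - 4 = -4 + B**2 + B*p)
(Z(-4, R) + (-43 + v(-4)))**2 = ((-4 + (-30)**2 - 30*(-4)) + (-43 + (-6 + 2*(-4))))**2 = ((-4 + 900 + 120) + (-43 + (-6 - 8)))**2 = (1016 + (-43 - 14))**2 = (1016 - 57)**2 = 959**2 = 919681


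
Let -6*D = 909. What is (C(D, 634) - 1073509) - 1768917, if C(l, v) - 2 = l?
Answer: -5685151/2 ≈ -2.8426e+6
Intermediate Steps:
D = -303/2 (D = -⅙*909 = -303/2 ≈ -151.50)
C(l, v) = 2 + l
(C(D, 634) - 1073509) - 1768917 = ((2 - 303/2) - 1073509) - 1768917 = (-299/2 - 1073509) - 1768917 = -2147317/2 - 1768917 = -5685151/2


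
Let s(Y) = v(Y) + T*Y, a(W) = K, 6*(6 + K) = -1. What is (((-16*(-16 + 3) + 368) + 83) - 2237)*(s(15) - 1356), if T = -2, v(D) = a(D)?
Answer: 2196839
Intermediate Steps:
K = -37/6 (K = -6 + (⅙)*(-1) = -6 - ⅙ = -37/6 ≈ -6.1667)
a(W) = -37/6
v(D) = -37/6
s(Y) = -37/6 - 2*Y
(((-16*(-16 + 3) + 368) + 83) - 2237)*(s(15) - 1356) = (((-16*(-16 + 3) + 368) + 83) - 2237)*((-37/6 - 2*15) - 1356) = (((-16*(-13) + 368) + 83) - 2237)*((-37/6 - 30) - 1356) = (((208 + 368) + 83) - 2237)*(-217/6 - 1356) = ((576 + 83) - 2237)*(-8353/6) = (659 - 2237)*(-8353/6) = -1578*(-8353/6) = 2196839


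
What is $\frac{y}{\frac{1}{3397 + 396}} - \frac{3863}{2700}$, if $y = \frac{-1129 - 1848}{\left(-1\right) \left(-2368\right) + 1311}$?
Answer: $- \frac{2346305129}{764100} \approx -3070.7$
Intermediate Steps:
$y = - \frac{229}{283}$ ($y = - \frac{2977}{2368 + 1311} = - \frac{2977}{3679} = \left(-2977\right) \frac{1}{3679} = - \frac{229}{283} \approx -0.80919$)
$\frac{y}{\frac{1}{3397 + 396}} - \frac{3863}{2700} = - \frac{229}{283 \frac{1}{3397 + 396}} - \frac{3863}{2700} = - \frac{229}{283 \cdot \frac{1}{3793}} - \frac{3863}{2700} = - \frac{229 \frac{1}{\frac{1}{3793}}}{283} - \frac{3863}{2700} = \left(- \frac{229}{283}\right) 3793 - \frac{3863}{2700} = - \frac{868597}{283} - \frac{3863}{2700} = - \frac{2346305129}{764100}$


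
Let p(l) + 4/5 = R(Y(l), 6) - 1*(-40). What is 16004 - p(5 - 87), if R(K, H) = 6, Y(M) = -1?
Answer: 79794/5 ≈ 15959.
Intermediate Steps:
p(l) = 226/5 (p(l) = -⅘ + (6 - 1*(-40)) = -⅘ + (6 + 40) = -⅘ + 46 = 226/5)
16004 - p(5 - 87) = 16004 - 1*226/5 = 16004 - 226/5 = 79794/5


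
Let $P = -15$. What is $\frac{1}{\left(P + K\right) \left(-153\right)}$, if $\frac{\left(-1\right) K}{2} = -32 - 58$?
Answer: $- \frac{1}{25245} \approx -3.9612 \cdot 10^{-5}$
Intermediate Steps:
$K = 180$ ($K = - 2 \left(-32 - 58\right) = \left(-2\right) \left(-90\right) = 180$)
$\frac{1}{\left(P + K\right) \left(-153\right)} = \frac{1}{\left(-15 + 180\right) \left(-153\right)} = \frac{1}{165 \left(-153\right)} = \frac{1}{-25245} = - \frac{1}{25245}$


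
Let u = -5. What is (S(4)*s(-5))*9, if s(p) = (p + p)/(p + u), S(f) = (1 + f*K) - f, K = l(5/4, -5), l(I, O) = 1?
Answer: 9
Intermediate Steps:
K = 1
S(f) = 1 (S(f) = (1 + f*1) - f = (1 + f) - f = 1)
s(p) = 2*p/(-5 + p) (s(p) = (p + p)/(p - 5) = (2*p)/(-5 + p) = 2*p/(-5 + p))
(S(4)*s(-5))*9 = (1*(2*(-5)/(-5 - 5)))*9 = (1*(2*(-5)/(-10)))*9 = (1*(2*(-5)*(-⅒)))*9 = (1*1)*9 = 1*9 = 9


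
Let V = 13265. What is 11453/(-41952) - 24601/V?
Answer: -1183985197/556493280 ≈ -2.1276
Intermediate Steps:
11453/(-41952) - 24601/V = 11453/(-41952) - 24601/13265 = 11453*(-1/41952) - 24601*1/13265 = -11453/41952 - 24601/13265 = -1183985197/556493280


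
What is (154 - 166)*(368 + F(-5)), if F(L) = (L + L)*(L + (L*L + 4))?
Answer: -1536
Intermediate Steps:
F(L) = 2*L*(4 + L + L²) (F(L) = (2*L)*(L + (L² + 4)) = (2*L)*(L + (4 + L²)) = (2*L)*(4 + L + L²) = 2*L*(4 + L + L²))
(154 - 166)*(368 + F(-5)) = (154 - 166)*(368 + 2*(-5)*(4 - 5 + (-5)²)) = -12*(368 + 2*(-5)*(4 - 5 + 25)) = -12*(368 + 2*(-5)*24) = -12*(368 - 240) = -12*128 = -1536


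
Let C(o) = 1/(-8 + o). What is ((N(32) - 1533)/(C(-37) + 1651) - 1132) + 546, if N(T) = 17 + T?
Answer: -21801532/37147 ≈ -586.90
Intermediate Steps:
((N(32) - 1533)/(C(-37) + 1651) - 1132) + 546 = (((17 + 32) - 1533)/(1/(-8 - 37) + 1651) - 1132) + 546 = ((49 - 1533)/(1/(-45) + 1651) - 1132) + 546 = (-1484/(-1/45 + 1651) - 1132) + 546 = (-1484/74294/45 - 1132) + 546 = (-1484*45/74294 - 1132) + 546 = (-33390/37147 - 1132) + 546 = -42083794/37147 + 546 = -21801532/37147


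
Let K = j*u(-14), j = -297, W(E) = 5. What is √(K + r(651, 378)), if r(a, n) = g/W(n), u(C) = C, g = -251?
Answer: √102695/5 ≈ 64.092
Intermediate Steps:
r(a, n) = -251/5
K = 4158 (K = -297*(-14) = 4158)
√(K + r(651, 378)) = √(4158 - 251/5) = √(20539/5) = √102695/5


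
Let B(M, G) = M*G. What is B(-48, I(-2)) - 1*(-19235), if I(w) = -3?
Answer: 19379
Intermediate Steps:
B(M, G) = G*M
B(-48, I(-2)) - 1*(-19235) = -3*(-48) - 1*(-19235) = 144 + 19235 = 19379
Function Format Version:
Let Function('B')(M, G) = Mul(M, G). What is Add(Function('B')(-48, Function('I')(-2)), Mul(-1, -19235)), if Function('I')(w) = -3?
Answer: 19379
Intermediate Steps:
Function('B')(M, G) = Mul(G, M)
Add(Function('B')(-48, Function('I')(-2)), Mul(-1, -19235)) = Add(Mul(-3, -48), Mul(-1, -19235)) = Add(144, 19235) = 19379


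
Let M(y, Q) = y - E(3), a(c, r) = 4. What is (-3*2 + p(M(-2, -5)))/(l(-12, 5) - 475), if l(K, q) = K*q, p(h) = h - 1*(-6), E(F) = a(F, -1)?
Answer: 6/535 ≈ 0.011215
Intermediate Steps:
E(F) = 4
M(y, Q) = -4 + y (M(y, Q) = y - 1*4 = y - 4 = -4 + y)
p(h) = 6 + h (p(h) = h + 6 = 6 + h)
(-3*2 + p(M(-2, -5)))/(l(-12, 5) - 475) = (-3*2 + (6 + (-4 - 2)))/(-12*5 - 475) = (-6 + (6 - 6))/(-60 - 475) = (-6 + 0)/(-535) = -6*(-1/535) = 6/535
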